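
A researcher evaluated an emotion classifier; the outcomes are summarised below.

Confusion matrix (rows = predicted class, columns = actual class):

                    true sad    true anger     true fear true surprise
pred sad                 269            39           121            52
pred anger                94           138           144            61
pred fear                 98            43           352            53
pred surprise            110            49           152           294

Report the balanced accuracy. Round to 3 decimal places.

0.520

Balanced accuracy = mean of per-class recall.
  sad: recall = 269/571 = 0.4711
  anger: recall = 138/269 = 0.5130
  fear: recall = 352/769 = 0.4577
  surprise: recall = 294/460 = 0.6391
Mean = (0.4711 + 0.5130 + 0.4577 + 0.6391) / 4 = 0.520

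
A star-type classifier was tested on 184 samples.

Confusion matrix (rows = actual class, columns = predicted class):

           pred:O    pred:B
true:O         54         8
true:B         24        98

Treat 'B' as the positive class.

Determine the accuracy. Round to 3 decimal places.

0.826

Accuracy = (TP+TN)/N = (98+54)/184 = 0.826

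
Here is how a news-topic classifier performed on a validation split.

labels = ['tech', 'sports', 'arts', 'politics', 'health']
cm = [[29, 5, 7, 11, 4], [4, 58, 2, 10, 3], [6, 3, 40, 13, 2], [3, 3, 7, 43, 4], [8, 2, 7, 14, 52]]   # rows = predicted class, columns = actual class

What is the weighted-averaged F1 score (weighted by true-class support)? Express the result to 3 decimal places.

Per-class F1 score (2·TP/(2·TP+FP+FN)):
  tech: TP=29, FP=5+7+11+4=27, FN=4+6+3+8=21 → 58/106 = 0.5472
  sports: TP=58, FP=4+2+10+3=19, FN=5+3+3+2=13 → 116/148 = 0.7838
  arts: TP=40, FP=6+3+13+2=24, FN=7+2+7+7=23 → 80/127 = 0.6299
  politics: TP=43, FP=3+3+7+4=17, FN=11+10+13+14=48 → 86/151 = 0.5695
  health: TP=52, FP=8+2+7+14=31, FN=4+3+2+4=13 → 104/148 = 0.7027
Weighted-F1 score = Σ (supportᵢ/N)·F1 scoreᵢ with N=340: (50/340)·0.5472 + (71/340)·0.7838 + (63/340)·0.6299 + (91/340)·0.5695 + (65/340)·0.7027 = 0.648

0.648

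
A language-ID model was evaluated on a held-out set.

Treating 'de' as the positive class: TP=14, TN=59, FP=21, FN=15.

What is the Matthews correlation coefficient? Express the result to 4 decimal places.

MCC = (TP·TN − FP·FN) / √((TP+FP)(TP+FN)(TN+FP)(TN+FN))
Numerator = 14·59 − 21·15 = 511
Denominator = √(35·29·80·74) = √6008800 = 2451.2854
MCC = 511 / 2451.2854 = 0.2085

0.2085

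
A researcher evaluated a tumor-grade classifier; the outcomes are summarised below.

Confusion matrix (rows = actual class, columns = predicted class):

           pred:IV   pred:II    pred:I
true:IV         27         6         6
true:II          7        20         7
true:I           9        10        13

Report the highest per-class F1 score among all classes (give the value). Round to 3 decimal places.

Per-class F1 score (2·TP/(2·TP+FP+FN)):
  IV: TP=27, FP=7+9=16, FN=6+6=12 → 54/82 = 0.6585
  II: TP=20, FP=6+10=16, FN=7+7=14 → 40/70 = 0.5714
  I: TP=13, FP=6+7=13, FN=9+10=19 → 26/58 = 0.4483
Highest is class 'IV' with F1 score = 0.659.

0.659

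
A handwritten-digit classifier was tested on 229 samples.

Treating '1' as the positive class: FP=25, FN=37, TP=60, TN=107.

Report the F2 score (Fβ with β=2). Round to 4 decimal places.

Fβ = (1+β²)·TP / ((1+β²)·TP + β²·FN + FP), with β²=4
= 5·60 / (5·60 + 4·37 + 25) = 0.6342

0.6342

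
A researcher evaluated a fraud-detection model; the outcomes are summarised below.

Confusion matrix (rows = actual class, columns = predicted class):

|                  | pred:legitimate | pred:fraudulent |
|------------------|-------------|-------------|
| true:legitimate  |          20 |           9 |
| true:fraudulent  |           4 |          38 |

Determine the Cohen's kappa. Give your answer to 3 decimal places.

0.611

Observed agreement pₒ = trace/N = 58/71 = 0.8169
Expected agreement pₑ = Σ (rowᵢ·colᵢ)/N² = (29·24 + 42·47)/71² = 0.5297
κ = (pₒ − pₑ)/(1 − pₑ) = (0.8169 − 0.5297)/(1 − 0.5297) = 0.611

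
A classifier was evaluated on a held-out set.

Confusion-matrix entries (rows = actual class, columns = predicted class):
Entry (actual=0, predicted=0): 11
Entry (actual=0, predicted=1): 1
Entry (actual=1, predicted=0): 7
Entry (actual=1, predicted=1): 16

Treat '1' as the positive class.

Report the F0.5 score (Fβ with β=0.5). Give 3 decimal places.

0.879

Fβ = (1+β²)·TP / ((1+β²)·TP + β²·FN + FP), with β²=1/4
= 1.25·16 / (1.25·16 + 0.25·7 + 1) = 0.879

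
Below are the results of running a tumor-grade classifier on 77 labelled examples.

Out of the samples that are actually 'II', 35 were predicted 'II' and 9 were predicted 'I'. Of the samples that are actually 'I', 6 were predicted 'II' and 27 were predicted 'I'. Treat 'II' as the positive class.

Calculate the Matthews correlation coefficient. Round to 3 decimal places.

0.609

MCC = (TP·TN − FP·FN) / √((TP+FP)(TP+FN)(TN+FP)(TN+FN))
Numerator = 35·27 − 6·9 = 891
Denominator = √(41·44·33·36) = √2143152 = 1463.9508
MCC = 891 / 1463.9508 = 0.609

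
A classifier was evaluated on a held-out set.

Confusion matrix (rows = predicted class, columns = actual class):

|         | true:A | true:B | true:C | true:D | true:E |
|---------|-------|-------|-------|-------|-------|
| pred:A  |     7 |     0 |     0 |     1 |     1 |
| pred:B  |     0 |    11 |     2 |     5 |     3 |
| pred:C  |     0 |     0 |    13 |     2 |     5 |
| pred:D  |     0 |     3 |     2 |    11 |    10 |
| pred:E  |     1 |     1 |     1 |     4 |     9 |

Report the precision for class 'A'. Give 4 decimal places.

precision = TP/(TP+FP).
A: TP=7, FP=0+0+1+1=2 → 7/9 = 0.77778

0.7778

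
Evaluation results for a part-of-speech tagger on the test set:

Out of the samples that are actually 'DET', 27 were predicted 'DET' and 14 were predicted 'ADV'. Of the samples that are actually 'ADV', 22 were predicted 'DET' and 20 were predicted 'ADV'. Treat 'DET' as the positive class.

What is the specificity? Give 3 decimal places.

Specificity = TN/(TN+FP) = 20/(20+22) = 0.476

0.476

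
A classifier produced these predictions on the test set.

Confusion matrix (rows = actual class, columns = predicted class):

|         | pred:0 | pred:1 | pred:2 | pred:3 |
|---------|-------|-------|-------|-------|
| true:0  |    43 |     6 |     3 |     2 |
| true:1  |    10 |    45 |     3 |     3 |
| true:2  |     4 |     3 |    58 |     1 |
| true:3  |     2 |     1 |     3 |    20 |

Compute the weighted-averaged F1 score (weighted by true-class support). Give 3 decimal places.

Per-class F1 score (2·TP/(2·TP+FP+FN)):
  0: TP=43, FP=10+4+2=16, FN=6+3+2=11 → 86/113 = 0.7611
  1: TP=45, FP=6+3+1=10, FN=10+3+3=16 → 90/116 = 0.7759
  2: TP=58, FP=3+3+3=9, FN=4+3+1=8 → 116/133 = 0.8722
  3: TP=20, FP=2+3+1=6, FN=2+1+3=6 → 40/52 = 0.7692
Weighted-F1 score = Σ (supportᵢ/N)·F1 scoreᵢ with N=207: (54/207)·0.7611 + (61/207)·0.7759 + (66/207)·0.8722 + (26/207)·0.7692 = 0.802

0.802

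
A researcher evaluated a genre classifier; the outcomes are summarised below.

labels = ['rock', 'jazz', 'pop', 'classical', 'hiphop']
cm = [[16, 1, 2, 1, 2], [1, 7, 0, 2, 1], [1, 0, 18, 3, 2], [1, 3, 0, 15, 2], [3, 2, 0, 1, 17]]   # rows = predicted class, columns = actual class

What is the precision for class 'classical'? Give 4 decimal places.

Treat 'classical' as positive and all other classes as negative.
precision = TP/(TP+FP).
classical: TP=15, FP=1+3+0+2=6 → 15/21 = 0.71429

0.7143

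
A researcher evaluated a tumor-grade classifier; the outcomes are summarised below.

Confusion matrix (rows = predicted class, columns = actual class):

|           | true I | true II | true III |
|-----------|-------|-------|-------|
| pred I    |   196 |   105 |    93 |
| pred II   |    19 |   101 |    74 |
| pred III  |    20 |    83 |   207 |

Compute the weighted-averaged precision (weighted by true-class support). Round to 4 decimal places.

Per-class precision (TP/(TP+FP)):
  I: TP=196, FP=105+93=198 → 196/394 = 0.49746
  II: TP=101, FP=19+74=93 → 101/194 = 0.52062
  III: TP=207, FP=20+83=103 → 207/310 = 0.66774
Weighted-precision = Σ (supportᵢ/N)·precisionᵢ with N=898: (235/898)·0.49746 + (289/898)·0.52062 + (374/898)·0.66774 = 0.5758

0.5758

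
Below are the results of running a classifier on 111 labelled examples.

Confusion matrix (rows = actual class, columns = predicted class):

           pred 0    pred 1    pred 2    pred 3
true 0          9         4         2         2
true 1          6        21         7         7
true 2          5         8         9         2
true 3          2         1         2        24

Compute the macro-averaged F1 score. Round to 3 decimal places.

0.545

Per-class F1 score (2·TP/(2·TP+FP+FN)):
  0: TP=9, FP=6+5+2=13, FN=4+2+2=8 → 18/39 = 0.4615
  1: TP=21, FP=4+8+1=13, FN=6+7+7=20 → 42/75 = 0.5600
  2: TP=9, FP=2+7+2=11, FN=5+8+2=15 → 18/44 = 0.4091
  3: TP=24, FP=2+7+2=11, FN=2+1+2=5 → 48/64 = 0.7500
Macro-F1 score = mean = (0.4615 + 0.5600 + 0.4091 + 0.7500) / 4 = 0.545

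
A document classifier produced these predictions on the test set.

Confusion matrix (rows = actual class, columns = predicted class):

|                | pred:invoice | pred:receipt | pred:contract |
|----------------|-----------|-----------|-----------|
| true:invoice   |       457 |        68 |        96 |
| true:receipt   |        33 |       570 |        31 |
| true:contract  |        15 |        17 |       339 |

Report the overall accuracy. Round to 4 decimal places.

Accuracy = trace / total = (457+570+339=1366) / 1626 = 1366/1626 = 0.8401

0.8401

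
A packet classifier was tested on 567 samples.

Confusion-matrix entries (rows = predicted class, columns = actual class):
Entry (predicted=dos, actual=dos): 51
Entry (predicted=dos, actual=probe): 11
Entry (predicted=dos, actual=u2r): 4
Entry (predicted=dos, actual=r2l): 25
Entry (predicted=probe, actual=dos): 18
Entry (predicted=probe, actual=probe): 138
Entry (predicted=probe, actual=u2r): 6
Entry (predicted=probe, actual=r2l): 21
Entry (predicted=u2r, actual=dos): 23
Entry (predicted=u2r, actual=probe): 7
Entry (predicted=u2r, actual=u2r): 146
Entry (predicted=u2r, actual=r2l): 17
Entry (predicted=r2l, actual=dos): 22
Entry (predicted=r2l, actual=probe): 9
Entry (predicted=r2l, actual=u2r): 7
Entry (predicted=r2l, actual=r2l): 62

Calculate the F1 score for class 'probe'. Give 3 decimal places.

0.793

Take TP from the diagonal, FP from the rest of the 'probe' prediction marginal, FN from the rest of the 'probe' actual marginal.
F1 score = 2·TP/(2·TP+FP+FN).
probe: TP=138, FP=18+6+21=45, FN=11+7+9=27 → 276/348 = 0.7931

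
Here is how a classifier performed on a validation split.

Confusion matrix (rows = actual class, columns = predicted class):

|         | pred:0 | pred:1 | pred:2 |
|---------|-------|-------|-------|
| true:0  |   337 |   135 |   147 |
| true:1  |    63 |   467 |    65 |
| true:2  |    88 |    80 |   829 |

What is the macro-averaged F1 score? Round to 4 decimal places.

0.7179

Per-class F1 score (2·TP/(2·TP+FP+FN)):
  0: TP=337, FP=63+88=151, FN=135+147=282 → 674/1107 = 0.60885
  1: TP=467, FP=135+80=215, FN=63+65=128 → 934/1277 = 0.73140
  2: TP=829, FP=147+65=212, FN=88+80=168 → 1658/2038 = 0.81354
Macro-F1 score = mean = (0.60885 + 0.73140 + 0.81354) / 3 = 0.7179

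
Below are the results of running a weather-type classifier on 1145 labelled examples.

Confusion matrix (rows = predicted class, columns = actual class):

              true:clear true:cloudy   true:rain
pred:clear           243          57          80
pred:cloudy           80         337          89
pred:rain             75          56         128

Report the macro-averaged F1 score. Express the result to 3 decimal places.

0.597

Per-class F1 score (2·TP/(2·TP+FP+FN)):
  clear: TP=243, FP=57+80=137, FN=80+75=155 → 486/778 = 0.6247
  cloudy: TP=337, FP=80+89=169, FN=57+56=113 → 674/956 = 0.7050
  rain: TP=128, FP=75+56=131, FN=80+89=169 → 256/556 = 0.4604
Macro-F1 score = mean = (0.6247 + 0.7050 + 0.4604) / 3 = 0.597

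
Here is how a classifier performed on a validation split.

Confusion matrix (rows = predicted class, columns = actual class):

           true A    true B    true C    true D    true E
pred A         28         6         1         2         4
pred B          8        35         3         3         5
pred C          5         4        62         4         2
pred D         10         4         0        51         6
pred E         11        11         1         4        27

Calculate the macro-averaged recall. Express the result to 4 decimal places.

0.6742

Per-class recall (TP/(TP+FN)):
  A: TP=28, FN=8+5+10+11=34 → 28/62 = 0.45161
  B: TP=35, FN=6+4+4+11=25 → 35/60 = 0.58333
  C: TP=62, FN=1+3+0+1=5 → 62/67 = 0.92537
  D: TP=51, FN=2+3+4+4=13 → 51/64 = 0.79688
  E: TP=27, FN=4+5+2+6=17 → 27/44 = 0.61364
Macro-recall = mean = (0.45161 + 0.58333 + 0.92537 + 0.79688 + 0.61364) / 5 = 0.6742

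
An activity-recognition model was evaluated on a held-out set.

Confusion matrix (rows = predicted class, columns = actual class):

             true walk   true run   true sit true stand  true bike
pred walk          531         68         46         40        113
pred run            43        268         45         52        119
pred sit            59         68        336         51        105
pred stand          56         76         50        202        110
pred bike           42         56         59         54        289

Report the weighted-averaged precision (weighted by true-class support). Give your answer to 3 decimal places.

Per-class precision (TP/(TP+FP)):
  walk: TP=531, FP=68+46+40+113=267 → 531/798 = 0.6654
  run: TP=268, FP=43+45+52+119=259 → 268/527 = 0.5085
  sit: TP=336, FP=59+68+51+105=283 → 336/619 = 0.5428
  stand: TP=202, FP=56+76+50+110=292 → 202/494 = 0.4089
  bike: TP=289, FP=42+56+59+54=211 → 289/500 = 0.5780
Weighted-precision = Σ (supportᵢ/N)·precisionᵢ with N=2938: (731/2938)·0.6654 + (536/2938)·0.5085 + (536/2938)·0.5428 + (399/2938)·0.4089 + (736/2938)·0.5780 = 0.558

0.558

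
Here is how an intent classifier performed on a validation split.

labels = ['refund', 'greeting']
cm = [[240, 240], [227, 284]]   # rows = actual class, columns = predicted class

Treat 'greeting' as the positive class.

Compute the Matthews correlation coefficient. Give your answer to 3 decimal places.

MCC = (TP·TN − FP·FN) / √((TP+FP)(TP+FN)(TN+FP)(TN+FN))
Numerator = 284·240 − 240·227 = 13680
Denominator = √(524·511·480·467) = √60021978240 = 244993.8331
MCC = 13680 / 244993.8331 = 0.056

0.056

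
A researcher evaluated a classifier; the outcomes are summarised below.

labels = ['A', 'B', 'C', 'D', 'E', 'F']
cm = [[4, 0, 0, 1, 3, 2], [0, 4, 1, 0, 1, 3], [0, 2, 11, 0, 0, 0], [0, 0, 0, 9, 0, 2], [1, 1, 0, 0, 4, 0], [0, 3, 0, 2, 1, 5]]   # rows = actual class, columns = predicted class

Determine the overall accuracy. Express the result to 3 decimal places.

0.617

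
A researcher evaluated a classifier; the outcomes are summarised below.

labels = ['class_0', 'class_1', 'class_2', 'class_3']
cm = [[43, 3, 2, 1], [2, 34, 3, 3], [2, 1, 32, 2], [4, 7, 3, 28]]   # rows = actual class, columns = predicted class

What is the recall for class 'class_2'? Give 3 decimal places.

One-vs-rest for 'class_2': TP = diagonal; FP = other classes predicted 'class_2'; FN = 'class_2' predicted as other.
recall = TP/(TP+FN).
class_2: TP=32, FN=2+1+2=5 → 32/37 = 0.8649

0.865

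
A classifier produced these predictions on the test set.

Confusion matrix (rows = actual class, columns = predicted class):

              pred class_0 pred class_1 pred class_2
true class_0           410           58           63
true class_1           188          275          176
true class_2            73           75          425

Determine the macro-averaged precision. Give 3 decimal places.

0.642

Per-class precision (TP/(TP+FP)):
  class_0: TP=410, FP=188+73=261 → 410/671 = 0.6110
  class_1: TP=275, FP=58+75=133 → 275/408 = 0.6740
  class_2: TP=425, FP=63+176=239 → 425/664 = 0.6401
Macro-precision = mean = (0.6110 + 0.6740 + 0.6401) / 3 = 0.642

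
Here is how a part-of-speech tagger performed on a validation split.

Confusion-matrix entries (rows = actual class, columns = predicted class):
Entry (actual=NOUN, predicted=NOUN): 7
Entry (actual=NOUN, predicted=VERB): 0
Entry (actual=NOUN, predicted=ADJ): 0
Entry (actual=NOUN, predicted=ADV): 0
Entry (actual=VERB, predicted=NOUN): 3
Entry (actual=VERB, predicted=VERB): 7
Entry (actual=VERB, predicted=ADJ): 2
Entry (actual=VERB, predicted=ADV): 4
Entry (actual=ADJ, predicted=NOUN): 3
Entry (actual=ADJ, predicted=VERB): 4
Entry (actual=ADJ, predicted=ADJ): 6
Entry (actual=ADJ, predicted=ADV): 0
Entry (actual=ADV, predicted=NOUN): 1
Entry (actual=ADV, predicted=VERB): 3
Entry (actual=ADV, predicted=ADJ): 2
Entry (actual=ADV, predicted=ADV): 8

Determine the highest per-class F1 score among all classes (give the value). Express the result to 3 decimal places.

0.667

Per-class F1 score (2·TP/(2·TP+FP+FN)):
  NOUN: TP=7, FP=3+3+1=7, FN=0+0+0=0 → 14/21 = 0.6667
  VERB: TP=7, FP=0+4+3=7, FN=3+2+4=9 → 14/30 = 0.4667
  ADJ: TP=6, FP=0+2+2=4, FN=3+4+0=7 → 12/23 = 0.5217
  ADV: TP=8, FP=0+4+0=4, FN=1+3+2=6 → 16/26 = 0.6154
Highest is class 'NOUN' with F1 score = 0.667.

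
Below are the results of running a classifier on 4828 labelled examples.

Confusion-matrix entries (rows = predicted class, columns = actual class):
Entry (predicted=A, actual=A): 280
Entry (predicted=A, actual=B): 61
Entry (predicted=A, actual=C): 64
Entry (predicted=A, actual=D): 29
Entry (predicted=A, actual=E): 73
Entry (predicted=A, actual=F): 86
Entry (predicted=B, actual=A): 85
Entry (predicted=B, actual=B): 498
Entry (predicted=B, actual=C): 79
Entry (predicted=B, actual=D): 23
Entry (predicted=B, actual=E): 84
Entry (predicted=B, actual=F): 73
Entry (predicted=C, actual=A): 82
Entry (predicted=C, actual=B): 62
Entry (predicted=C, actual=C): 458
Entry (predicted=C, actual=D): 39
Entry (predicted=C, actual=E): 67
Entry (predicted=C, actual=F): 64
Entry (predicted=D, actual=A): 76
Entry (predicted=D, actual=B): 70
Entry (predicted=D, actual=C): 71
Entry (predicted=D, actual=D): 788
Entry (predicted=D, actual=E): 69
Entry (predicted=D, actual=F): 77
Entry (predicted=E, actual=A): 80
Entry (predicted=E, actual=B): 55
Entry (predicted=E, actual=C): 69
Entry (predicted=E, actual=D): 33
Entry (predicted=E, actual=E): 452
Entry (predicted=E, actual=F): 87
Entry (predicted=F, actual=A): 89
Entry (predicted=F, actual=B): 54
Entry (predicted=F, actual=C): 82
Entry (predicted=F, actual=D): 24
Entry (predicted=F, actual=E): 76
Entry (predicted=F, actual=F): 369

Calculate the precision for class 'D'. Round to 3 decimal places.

0.685

Treat 'D' as positive and all other classes as negative.
precision = TP/(TP+FP).
D: TP=788, FP=76+70+71+69+77=363 → 788/1151 = 0.6846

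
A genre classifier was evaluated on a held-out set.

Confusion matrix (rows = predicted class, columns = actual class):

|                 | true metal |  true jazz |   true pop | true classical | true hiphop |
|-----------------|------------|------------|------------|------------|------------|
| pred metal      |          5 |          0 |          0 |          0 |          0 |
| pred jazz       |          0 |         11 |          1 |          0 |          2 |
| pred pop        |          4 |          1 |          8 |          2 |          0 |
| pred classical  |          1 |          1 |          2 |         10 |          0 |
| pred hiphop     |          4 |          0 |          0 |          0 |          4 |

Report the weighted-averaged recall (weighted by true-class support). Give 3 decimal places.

0.679

Per-class recall (TP/(TP+FN)):
  metal: TP=5, FN=0+4+1+4=9 → 5/14 = 0.3571
  jazz: TP=11, FN=0+1+1+0=2 → 11/13 = 0.8462
  pop: TP=8, FN=0+1+2+0=3 → 8/11 = 0.7273
  classical: TP=10, FN=0+0+2+0=2 → 10/12 = 0.8333
  hiphop: TP=4, FN=0+2+0+0=2 → 4/6 = 0.6667
Weighted-recall = Σ (supportᵢ/N)·recallᵢ with N=56: (14/56)·0.3571 + (13/56)·0.8462 + (11/56)·0.7273 + (12/56)·0.8333 + (6/56)·0.6667 = 0.679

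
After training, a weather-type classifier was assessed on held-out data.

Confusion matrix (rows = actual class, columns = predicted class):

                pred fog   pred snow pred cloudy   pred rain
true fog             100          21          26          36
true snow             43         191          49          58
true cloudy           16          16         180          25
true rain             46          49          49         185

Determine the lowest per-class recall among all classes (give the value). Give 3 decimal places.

0.546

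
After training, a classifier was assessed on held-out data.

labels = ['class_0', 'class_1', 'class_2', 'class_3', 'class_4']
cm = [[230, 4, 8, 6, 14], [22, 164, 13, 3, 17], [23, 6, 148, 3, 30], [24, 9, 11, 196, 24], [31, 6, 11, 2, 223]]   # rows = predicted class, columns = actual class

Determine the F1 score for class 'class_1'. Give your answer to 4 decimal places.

0.8039

F1 score = 2·TP/(2·TP+FP+FN).
class_1: TP=164, FP=22+13+3+17=55, FN=4+6+9+6=25 → 328/408 = 0.80392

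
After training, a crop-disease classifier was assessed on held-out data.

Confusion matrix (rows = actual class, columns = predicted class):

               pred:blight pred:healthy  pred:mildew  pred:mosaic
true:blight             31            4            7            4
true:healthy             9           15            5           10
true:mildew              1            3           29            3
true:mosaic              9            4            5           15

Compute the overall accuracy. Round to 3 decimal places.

0.584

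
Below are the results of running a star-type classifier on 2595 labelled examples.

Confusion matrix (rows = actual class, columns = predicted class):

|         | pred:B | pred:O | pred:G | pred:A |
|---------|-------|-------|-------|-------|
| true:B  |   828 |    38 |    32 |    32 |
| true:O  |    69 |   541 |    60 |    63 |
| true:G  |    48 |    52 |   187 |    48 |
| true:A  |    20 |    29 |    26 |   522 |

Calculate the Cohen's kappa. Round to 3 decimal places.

0.724

Observed agreement pₒ = trace/N = 2078/2595 = 0.8008
Expected agreement pₑ = Σ (rowᵢ·colᵢ)/N² = (930·965 + 733·660 + 335·305 + 597·665)/2595² = 0.2792
κ = (pₒ − pₑ)/(1 − pₑ) = (0.8008 − 0.2792)/(1 − 0.2792) = 0.724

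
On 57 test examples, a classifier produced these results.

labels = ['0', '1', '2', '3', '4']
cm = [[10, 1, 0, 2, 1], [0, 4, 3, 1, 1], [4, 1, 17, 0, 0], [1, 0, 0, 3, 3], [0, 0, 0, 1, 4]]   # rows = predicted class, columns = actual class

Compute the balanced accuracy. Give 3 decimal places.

0.611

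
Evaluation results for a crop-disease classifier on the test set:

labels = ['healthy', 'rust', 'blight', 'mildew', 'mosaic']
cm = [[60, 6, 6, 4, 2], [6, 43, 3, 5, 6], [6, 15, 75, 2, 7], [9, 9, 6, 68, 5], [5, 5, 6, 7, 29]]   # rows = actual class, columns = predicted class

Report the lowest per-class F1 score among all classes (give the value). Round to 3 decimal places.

Per-class F1 score (2·TP/(2·TP+FP+FN)):
  healthy: TP=60, FP=6+6+9+5=26, FN=6+6+4+2=18 → 120/164 = 0.7317
  rust: TP=43, FP=6+15+9+5=35, FN=6+3+5+6=20 → 86/141 = 0.6099
  blight: TP=75, FP=6+3+6+6=21, FN=6+15+2+7=30 → 150/201 = 0.7463
  mildew: TP=68, FP=4+5+2+7=18, FN=9+9+6+5=29 → 136/183 = 0.7432
  mosaic: TP=29, FP=2+6+7+5=20, FN=5+5+6+7=23 → 58/101 = 0.5743
Lowest is class 'mosaic' with F1 score = 0.574.

0.574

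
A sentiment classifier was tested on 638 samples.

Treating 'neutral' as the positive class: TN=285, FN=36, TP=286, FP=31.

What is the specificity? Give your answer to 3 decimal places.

0.902

Specificity = TN/(TN+FP) = 285/(285+31) = 0.902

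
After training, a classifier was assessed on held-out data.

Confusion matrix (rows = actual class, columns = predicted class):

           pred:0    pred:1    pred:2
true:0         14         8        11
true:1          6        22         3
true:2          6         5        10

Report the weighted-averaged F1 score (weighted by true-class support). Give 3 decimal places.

0.537

Per-class F1 score (2·TP/(2·TP+FP+FN)):
  0: TP=14, FP=6+6=12, FN=8+11=19 → 28/59 = 0.4746
  1: TP=22, FP=8+5=13, FN=6+3=9 → 44/66 = 0.6667
  2: TP=10, FP=11+3=14, FN=6+5=11 → 20/45 = 0.4444
Weighted-F1 score = Σ (supportᵢ/N)·F1 scoreᵢ with N=85: (33/85)·0.4746 + (31/85)·0.6667 + (21/85)·0.4444 = 0.537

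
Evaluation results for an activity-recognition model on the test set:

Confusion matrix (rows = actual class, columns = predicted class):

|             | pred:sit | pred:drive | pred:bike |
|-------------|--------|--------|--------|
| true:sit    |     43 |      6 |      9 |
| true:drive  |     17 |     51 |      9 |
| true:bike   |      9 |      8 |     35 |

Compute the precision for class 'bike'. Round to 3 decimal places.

0.660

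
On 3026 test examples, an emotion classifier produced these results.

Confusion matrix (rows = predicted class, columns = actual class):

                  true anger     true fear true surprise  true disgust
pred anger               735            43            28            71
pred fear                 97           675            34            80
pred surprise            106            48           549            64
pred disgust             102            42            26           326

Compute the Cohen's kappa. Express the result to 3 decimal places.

0.669

Observed agreement pₒ = trace/N = 2285/3026 = 0.7551
Expected agreement pₑ = Σ (rowᵢ·colᵢ)/N² = (1040·877 + 808·886 + 637·767 + 541·496)/3026² = 0.2605
κ = (pₒ − pₑ)/(1 − pₑ) = (0.7551 − 0.2605)/(1 − 0.2605) = 0.669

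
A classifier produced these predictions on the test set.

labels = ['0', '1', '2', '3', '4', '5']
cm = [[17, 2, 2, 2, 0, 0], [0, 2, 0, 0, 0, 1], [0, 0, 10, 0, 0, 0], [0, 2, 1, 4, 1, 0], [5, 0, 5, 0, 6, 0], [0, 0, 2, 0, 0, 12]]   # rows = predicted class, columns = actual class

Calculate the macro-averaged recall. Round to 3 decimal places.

Per-class recall (TP/(TP+FN)):
  0: TP=17, FN=0+0+0+5+0=5 → 17/22 = 0.7727
  1: TP=2, FN=2+0+2+0+0=4 → 2/6 = 0.3333
  2: TP=10, FN=2+0+1+5+2=10 → 10/20 = 0.5000
  3: TP=4, FN=2+0+0+0+0=2 → 4/6 = 0.6667
  4: TP=6, FN=0+0+0+1+0=1 → 6/7 = 0.8571
  5: TP=12, FN=0+1+0+0+0=1 → 12/13 = 0.9231
Macro-recall = mean = (0.7727 + 0.3333 + 0.5000 + 0.6667 + 0.8571 + 0.9231) / 6 = 0.675

0.675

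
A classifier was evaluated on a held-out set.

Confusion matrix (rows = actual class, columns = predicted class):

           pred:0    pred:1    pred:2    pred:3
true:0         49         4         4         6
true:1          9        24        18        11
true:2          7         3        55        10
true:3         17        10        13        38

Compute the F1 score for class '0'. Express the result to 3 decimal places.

0.676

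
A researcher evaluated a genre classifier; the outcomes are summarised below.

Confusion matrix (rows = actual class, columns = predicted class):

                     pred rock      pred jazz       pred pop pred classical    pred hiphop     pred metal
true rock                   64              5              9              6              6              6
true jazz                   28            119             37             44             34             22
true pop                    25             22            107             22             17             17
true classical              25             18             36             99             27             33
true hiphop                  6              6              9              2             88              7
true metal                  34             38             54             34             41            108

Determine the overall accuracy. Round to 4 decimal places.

Accuracy = trace / total = (64+119+107+99+88+108=585) / 1255 = 585/1255 = 0.4661

0.4661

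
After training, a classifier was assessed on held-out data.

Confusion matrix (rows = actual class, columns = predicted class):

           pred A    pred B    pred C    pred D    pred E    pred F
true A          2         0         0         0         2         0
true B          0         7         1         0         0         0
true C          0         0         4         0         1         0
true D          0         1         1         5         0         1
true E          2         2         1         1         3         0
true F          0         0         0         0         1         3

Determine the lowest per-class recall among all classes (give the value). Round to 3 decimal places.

0.333

Per-class recall (TP/(TP+FN)):
  A: TP=2, FN=0+0+0+2+0=2 → 2/4 = 0.5000
  B: TP=7, FN=0+1+0+0+0=1 → 7/8 = 0.8750
  C: TP=4, FN=0+0+0+1+0=1 → 4/5 = 0.8000
  D: TP=5, FN=0+1+1+0+1=3 → 5/8 = 0.6250
  E: TP=3, FN=2+2+1+1+0=6 → 3/9 = 0.3333
  F: TP=3, FN=0+0+0+0+1=1 → 3/4 = 0.7500
Lowest is class 'E' with recall = 0.333.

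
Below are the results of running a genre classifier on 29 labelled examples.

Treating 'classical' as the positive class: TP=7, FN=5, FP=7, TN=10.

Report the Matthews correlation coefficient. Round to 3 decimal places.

MCC = (TP·TN − FP·FN) / √((TP+FP)(TP+FN)(TN+FP)(TN+FN))
Numerator = 7·10 − 7·5 = 35
Denominator = √(14·12·17·15) = √42840 = 206.9783
MCC = 35 / 206.9783 = 0.169

0.169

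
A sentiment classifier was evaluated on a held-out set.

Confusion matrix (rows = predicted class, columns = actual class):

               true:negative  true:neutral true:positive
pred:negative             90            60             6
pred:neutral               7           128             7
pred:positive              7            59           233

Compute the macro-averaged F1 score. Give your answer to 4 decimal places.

0.7352

Per-class F1 score (2·TP/(2·TP+FP+FN)):
  negative: TP=90, FP=60+6=66, FN=7+7=14 → 180/260 = 0.69231
  neutral: TP=128, FP=7+7=14, FN=60+59=119 → 256/389 = 0.65810
  positive: TP=233, FP=7+59=66, FN=6+7=13 → 466/545 = 0.85505
Macro-F1 score = mean = (0.69231 + 0.65810 + 0.85505) / 3 = 0.7352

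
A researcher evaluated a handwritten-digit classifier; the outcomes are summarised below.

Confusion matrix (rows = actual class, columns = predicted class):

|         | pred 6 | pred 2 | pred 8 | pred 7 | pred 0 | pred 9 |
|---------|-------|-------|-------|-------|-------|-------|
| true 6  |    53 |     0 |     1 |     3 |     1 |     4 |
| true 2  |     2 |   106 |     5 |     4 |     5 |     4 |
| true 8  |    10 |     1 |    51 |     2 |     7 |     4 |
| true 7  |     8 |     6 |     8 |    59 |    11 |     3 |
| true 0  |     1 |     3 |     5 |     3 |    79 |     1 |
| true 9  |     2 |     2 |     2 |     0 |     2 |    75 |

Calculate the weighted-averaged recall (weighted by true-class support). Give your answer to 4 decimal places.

0.7936

Per-class recall (TP/(TP+FN)):
  6: TP=53, FN=0+1+3+1+4=9 → 53/62 = 0.85484
  2: TP=106, FN=2+5+4+5+4=20 → 106/126 = 0.84127
  8: TP=51, FN=10+1+2+7+4=24 → 51/75 = 0.68000
  7: TP=59, FN=8+6+8+11+3=36 → 59/95 = 0.62105
  0: TP=79, FN=1+3+5+3+1=13 → 79/92 = 0.85870
  9: TP=75, FN=2+2+2+0+2=8 → 75/83 = 0.90361
Weighted-recall = Σ (supportᵢ/N)·recallᵢ with N=533: (62/533)·0.85484 + (126/533)·0.84127 + (75/533)·0.68000 + (95/533)·0.62105 + (92/533)·0.85870 + (83/533)·0.90361 = 0.7936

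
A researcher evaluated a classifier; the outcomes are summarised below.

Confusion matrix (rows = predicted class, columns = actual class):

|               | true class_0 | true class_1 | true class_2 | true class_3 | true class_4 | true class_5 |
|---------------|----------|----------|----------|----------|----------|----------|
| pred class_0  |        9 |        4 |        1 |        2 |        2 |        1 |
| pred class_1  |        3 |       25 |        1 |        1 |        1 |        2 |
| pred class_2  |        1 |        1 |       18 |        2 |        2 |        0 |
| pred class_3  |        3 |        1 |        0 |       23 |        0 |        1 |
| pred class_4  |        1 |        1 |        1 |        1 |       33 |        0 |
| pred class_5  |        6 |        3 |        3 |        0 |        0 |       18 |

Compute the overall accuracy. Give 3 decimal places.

0.737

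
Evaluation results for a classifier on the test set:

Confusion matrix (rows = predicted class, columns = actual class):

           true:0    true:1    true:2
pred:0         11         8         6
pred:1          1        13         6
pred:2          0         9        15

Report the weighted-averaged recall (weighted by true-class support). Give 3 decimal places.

Per-class recall (TP/(TP+FN)):
  0: TP=11, FN=1+0=1 → 11/12 = 0.9167
  1: TP=13, FN=8+9=17 → 13/30 = 0.4333
  2: TP=15, FN=6+6=12 → 15/27 = 0.5556
Weighted-recall = Σ (supportᵢ/N)·recallᵢ with N=69: (12/69)·0.9167 + (30/69)·0.4333 + (27/69)·0.5556 = 0.565

0.565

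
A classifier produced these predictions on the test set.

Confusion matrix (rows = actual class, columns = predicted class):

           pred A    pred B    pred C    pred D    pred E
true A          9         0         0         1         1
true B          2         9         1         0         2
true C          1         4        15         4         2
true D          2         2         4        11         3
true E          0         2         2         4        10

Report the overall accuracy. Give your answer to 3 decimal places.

0.593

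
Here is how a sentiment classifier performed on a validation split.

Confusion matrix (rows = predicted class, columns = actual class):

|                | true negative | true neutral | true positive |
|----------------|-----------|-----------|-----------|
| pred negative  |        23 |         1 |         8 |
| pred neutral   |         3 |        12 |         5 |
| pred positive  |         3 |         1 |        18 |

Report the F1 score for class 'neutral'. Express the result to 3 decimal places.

F1 score = 2·TP/(2·TP+FP+FN).
neutral: TP=12, FP=3+5=8, FN=1+1=2 → 24/34 = 0.7059

0.706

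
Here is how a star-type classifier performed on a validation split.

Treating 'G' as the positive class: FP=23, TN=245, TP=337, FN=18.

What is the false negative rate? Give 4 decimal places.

0.0507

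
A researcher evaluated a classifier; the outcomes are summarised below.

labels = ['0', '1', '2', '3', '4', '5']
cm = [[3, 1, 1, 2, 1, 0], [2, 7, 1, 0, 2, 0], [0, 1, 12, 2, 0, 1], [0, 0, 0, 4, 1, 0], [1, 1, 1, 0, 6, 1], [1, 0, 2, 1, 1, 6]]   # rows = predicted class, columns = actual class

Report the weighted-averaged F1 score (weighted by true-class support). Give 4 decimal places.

Per-class F1 score (2·TP/(2·TP+FP+FN)):
  0: TP=3, FP=1+1+2+1+0=5, FN=2+0+0+1+1=4 → 6/15 = 0.40000
  1: TP=7, FP=2+1+0+2+0=5, FN=1+1+0+1+0=3 → 14/22 = 0.63636
  2: TP=12, FP=0+1+2+0+1=4, FN=1+1+0+1+2=5 → 24/33 = 0.72727
  3: TP=4, FP=0+0+0+1+0=1, FN=2+0+2+0+1=5 → 8/14 = 0.57143
  4: TP=6, FP=1+1+1+0+1=4, FN=1+2+0+1+1=5 → 12/21 = 0.57143
  5: TP=6, FP=1+0+2+1+1=5, FN=0+0+1+0+1=2 → 12/19 = 0.63158
Weighted-F1 score = Σ (supportᵢ/N)·F1 scoreᵢ with N=62: (7/62)·0.40000 + (10/62)·0.63636 + (17/62)·0.72727 + (9/62)·0.57143 + (11/62)·0.57143 + (8/62)·0.63158 = 0.6130

0.6130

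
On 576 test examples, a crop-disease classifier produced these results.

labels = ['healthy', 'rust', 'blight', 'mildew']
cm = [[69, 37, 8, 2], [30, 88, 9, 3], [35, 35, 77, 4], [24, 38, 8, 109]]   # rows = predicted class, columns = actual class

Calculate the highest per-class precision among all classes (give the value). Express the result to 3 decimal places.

0.677

Per-class precision (TP/(TP+FP)):
  healthy: TP=69, FP=37+8+2=47 → 69/116 = 0.5948
  rust: TP=88, FP=30+9+3=42 → 88/130 = 0.6769
  blight: TP=77, FP=35+35+4=74 → 77/151 = 0.5099
  mildew: TP=109, FP=24+38+8=70 → 109/179 = 0.6089
Highest is class 'rust' with precision = 0.677.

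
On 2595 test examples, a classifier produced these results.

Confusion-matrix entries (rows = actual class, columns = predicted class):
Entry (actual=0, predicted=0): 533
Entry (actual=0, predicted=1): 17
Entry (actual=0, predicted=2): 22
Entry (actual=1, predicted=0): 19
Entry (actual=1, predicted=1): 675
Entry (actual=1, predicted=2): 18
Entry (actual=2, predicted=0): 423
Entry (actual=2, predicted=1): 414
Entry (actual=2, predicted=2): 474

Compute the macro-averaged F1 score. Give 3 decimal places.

0.650

Per-class F1 score (2·TP/(2·TP+FP+FN)):
  0: TP=533, FP=19+423=442, FN=17+22=39 → 1066/1547 = 0.6891
  1: TP=675, FP=17+414=431, FN=19+18=37 → 1350/1818 = 0.7426
  2: TP=474, FP=22+18=40, FN=423+414=837 → 948/1825 = 0.5195
Macro-F1 score = mean = (0.6891 + 0.7426 + 0.5195) / 3 = 0.650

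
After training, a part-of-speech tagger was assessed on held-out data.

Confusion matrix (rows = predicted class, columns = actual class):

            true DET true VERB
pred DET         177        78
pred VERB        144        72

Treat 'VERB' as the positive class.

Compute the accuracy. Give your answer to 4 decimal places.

Accuracy = (TP+TN)/N = (72+177)/471 = 0.5287

0.5287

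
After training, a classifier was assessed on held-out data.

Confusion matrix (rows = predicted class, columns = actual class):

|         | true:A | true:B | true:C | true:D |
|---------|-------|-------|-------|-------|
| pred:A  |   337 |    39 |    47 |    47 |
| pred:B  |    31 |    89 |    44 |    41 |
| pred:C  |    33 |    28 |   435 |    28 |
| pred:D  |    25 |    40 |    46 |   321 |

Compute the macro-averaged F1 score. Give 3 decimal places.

0.682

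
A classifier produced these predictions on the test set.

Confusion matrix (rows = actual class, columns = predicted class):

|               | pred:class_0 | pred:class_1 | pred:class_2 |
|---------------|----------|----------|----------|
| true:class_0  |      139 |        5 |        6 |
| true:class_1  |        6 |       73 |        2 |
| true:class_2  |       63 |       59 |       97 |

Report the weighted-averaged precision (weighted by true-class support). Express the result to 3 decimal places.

0.768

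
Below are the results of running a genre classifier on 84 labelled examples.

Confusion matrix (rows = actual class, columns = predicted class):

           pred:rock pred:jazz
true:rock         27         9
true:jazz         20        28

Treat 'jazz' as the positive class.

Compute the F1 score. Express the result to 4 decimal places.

Precision = TP/(TP+FP) = 28/37 = 0.7568
Recall = TP/(TP+FN) = 28/48 = 0.5833
F1 = 2·TP/(2·TP+FP+FN) = 56/85 = 0.6588

0.6588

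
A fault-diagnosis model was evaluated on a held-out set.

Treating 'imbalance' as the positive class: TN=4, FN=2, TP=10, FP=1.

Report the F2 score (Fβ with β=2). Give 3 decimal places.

0.847

Fβ = (1+β²)·TP / ((1+β²)·TP + β²·FN + FP), with β²=4
= 5·10 / (5·10 + 4·2 + 1) = 0.847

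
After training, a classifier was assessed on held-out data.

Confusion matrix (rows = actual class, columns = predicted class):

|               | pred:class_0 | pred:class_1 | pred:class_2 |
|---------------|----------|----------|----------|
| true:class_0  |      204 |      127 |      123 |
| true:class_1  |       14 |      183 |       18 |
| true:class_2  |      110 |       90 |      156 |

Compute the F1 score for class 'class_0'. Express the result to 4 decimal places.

F1 score = 2·TP/(2·TP+FP+FN).
class_0: TP=204, FP=14+110=124, FN=127+123=250 → 408/782 = 0.52174

0.5217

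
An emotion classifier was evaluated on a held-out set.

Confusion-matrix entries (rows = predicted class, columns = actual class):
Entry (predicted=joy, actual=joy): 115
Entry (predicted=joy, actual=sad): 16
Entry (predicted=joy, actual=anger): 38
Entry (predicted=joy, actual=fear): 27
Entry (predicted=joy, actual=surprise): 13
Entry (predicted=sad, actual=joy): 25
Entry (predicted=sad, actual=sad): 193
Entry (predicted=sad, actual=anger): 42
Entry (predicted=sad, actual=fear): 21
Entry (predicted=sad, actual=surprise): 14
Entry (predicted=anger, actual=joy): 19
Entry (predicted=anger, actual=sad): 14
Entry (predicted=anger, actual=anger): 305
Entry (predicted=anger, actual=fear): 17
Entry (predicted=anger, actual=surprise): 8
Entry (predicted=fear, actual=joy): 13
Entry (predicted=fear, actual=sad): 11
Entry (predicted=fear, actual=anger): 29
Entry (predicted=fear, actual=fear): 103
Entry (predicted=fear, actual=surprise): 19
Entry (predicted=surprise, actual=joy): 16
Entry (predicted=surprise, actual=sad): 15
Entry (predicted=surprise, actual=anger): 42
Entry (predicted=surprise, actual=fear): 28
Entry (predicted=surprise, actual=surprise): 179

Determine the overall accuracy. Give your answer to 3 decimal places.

Accuracy = trace / total = (115+193+305+103+179=895) / 1322 = 895/1322 = 0.677

0.677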